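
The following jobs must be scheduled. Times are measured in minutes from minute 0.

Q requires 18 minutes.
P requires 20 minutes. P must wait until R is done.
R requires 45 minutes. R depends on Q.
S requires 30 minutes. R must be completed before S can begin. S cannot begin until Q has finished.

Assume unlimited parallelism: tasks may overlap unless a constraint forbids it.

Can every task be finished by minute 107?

Nothing blocks Q, so it runs from minute 0 to minute 18.
R cannot begin until Q (finishes minute 18). It runs from minute 18 to 18 + 45 = minute 63.
S needs all of R (finishes minute 63); Q (finishes minute 18). That puts its earliest start at minute 63; it finishes at 63 + 30 = minute 93.
P waits on R (finishes minute 63), so it starts at minute 63 and finishes at 63 + 20 = minute 83.
Every task is finished by minute 93, which is no later than the deadline of 107, so the schedule is feasible.

Yes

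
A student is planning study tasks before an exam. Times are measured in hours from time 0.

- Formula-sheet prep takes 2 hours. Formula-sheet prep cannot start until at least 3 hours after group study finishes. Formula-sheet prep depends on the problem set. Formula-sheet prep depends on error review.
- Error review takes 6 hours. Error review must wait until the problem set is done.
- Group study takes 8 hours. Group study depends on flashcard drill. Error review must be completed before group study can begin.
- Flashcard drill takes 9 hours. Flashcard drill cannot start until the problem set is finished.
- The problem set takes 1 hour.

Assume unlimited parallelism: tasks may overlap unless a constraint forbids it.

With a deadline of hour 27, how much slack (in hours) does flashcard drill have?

Nothing blocks the problem set, so it runs from hour 0 to hour 1.
After the problem set (finishes hour 1), flashcard drill can start at hour 1 and finishes at hour 10.

Working backward from the deadline:
To finish by hour 27, formula-sheet prep (duration 2) must start no later than hour 25.
Since formula-sheet prep (must start by hour 25, minus 3-hour gap → hour 22) depends on it, group study must finish by hour 22. Backing off its 8-hour duration gives a latest start of hour 14.
Flashcard drill has to be done before group study (must start by hour 14). That means finishing by hour 14, i.e. starting by 14 − 9 = hour 5.
So flashcard drill can start as early as hour 1 and as late as hour 5, giving 5 − 1 = 4 hours of slack.

4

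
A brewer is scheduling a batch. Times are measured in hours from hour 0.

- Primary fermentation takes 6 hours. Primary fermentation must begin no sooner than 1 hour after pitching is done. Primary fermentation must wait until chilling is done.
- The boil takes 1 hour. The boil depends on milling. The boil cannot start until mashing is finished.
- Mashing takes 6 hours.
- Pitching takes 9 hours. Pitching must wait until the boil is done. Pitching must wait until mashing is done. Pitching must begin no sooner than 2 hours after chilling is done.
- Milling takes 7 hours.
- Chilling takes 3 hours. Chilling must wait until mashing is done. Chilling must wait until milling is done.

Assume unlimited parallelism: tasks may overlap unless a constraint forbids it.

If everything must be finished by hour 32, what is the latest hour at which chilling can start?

Primary fermentation has no dependents, so it just needs to finish by hour 32. Starting by 32 − 6 = hour 26 achieves that.
Pitching feeds into primary fermentation (must start by hour 26, minus 1-hour gap → hour 25); so pitching must finish by hour 25 and therefore start by hour 16.
For chilling: pitching (must start by hour 16, minus 2-hour gap → hour 14); primary fermentation (must start by hour 26). The most restrictive is hour 14; with a 3-hour duration, chilling must start by hour 11.

11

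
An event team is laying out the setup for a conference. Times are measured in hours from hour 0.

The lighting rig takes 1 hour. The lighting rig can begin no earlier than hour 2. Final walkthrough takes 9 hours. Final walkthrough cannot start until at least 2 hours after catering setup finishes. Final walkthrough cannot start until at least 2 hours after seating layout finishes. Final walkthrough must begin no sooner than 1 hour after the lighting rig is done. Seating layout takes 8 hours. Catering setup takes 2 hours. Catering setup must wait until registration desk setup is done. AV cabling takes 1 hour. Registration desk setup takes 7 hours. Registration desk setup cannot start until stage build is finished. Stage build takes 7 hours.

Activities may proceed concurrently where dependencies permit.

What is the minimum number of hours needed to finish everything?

27

Seating layout can start immediately at hour 0; it finishes at hour 8.
AV cabling has no prerequisites, so it starts at hour 0 and finishes at hour 1.
The lighting rig cannot begin until its own release at hour 2. It runs from hour 2 to 2 + 1 = hour 3.
Stage build has no prerequisites, so it starts at hour 0 and finishes at hour 7.
Registration desk setup waits on stage build (finishes hour 7), so it starts at hour 7 and finishes at 7 + 7 = hour 14.
Catering setup cannot begin until registration desk setup (finishes hour 14). It runs from hour 14 to 14 + 2 = hour 16.
Final walkthrough has to wait for catering setup (finishes hour 16, plus 2-hour gap → hour 18); seating layout (finishes hour 8, plus 2-hour gap → hour 10); the lighting rig (finishes hour 3, plus 1-hour gap → hour 4). The latest of these is hour 18, so final walkthrough runs hour 18 to 18 + 9 = hour 27.
All tasks are finished once the last one completes. Finish times: Stage build at 7, The lighting rig at 3, AV cabling at 1, Seating layout at 8, Registration desk setup at 14, Catering setup at 16, Final walkthrough at 27. The latest is hour 27.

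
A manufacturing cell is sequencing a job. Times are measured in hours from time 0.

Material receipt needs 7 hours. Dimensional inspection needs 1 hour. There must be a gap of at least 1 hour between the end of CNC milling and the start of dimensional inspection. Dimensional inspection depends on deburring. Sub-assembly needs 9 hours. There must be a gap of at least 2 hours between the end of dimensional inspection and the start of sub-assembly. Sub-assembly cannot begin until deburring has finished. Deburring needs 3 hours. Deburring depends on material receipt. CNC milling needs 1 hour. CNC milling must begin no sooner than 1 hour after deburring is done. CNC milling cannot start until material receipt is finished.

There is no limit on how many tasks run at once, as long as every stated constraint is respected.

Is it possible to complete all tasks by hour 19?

No

Material receipt can start immediately at hour 0; it finishes at hour 7.
Deburring waits on material receipt (finishes hour 7), so it starts at hour 7 and finishes at 7 + 3 = hour 10.
CNC milling needs all of deburring (finishes hour 10, plus 1-hour gap → hour 11); material receipt (finishes hour 7). That puts its earliest start at hour 11; it finishes at 11 + 1 = hour 12.
Dimensional inspection cannot start until CNC milling (finishes hour 12, plus 1-hour gap → hour 13); deburring (finishes hour 10). The controlling bound is hour 13, so dimensional inspection finishes at 13 + 1 = hour 14.
Sub-assembly cannot start until dimensional inspection (finishes hour 14, plus 2-hour gap → hour 16); deburring (finishes hour 10). The controlling bound is hour 16, so sub-assembly finishes at 16 + 9 = hour 25.
The earliest everything can be done is hour 25, which is after the deadline of 19, so it is not possible.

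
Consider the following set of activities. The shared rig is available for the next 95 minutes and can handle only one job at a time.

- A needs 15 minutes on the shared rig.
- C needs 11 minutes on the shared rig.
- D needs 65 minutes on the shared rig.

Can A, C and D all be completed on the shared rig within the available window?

Yes

Running back to back, the jobs need 15 + 11 + 65 = 91 minutes on the shared rig.
Since 91 ≤ 95, they fit within the window.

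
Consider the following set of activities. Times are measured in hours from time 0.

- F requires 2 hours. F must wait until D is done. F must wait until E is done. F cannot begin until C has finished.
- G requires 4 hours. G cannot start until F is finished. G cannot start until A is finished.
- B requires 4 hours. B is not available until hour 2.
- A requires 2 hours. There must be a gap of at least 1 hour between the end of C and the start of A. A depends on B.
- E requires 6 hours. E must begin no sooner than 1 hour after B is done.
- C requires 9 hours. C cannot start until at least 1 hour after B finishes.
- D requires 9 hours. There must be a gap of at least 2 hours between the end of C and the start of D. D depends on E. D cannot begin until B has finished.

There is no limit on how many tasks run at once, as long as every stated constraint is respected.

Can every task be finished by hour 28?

No

B cannot begin until its own release at hour 2. It runs from hour 2 to 2 + 4 = hour 6.
After B (finishes hour 6, plus 1-hour gap → hour 7), E can start at hour 7 and finishes at hour 13.
C waits on B (finishes hour 6, plus 1-hour gap → hour 7), so it starts at hour 7 and finishes at 7 + 9 = hour 16.
D cannot start until C (finishes hour 16, plus 2-hour gap → hour 18); E (finishes hour 13); B (finishes hour 6). The controlling bound is hour 18, so D finishes at 18 + 9 = hour 27.
F has to wait for D (finishes hour 27); E (finishes hour 13); C (finishes hour 16). The latest of these is hour 27, so F runs hour 27 to 27 + 2 = hour 29.
For A: C (finishes hour 16, plus 1-hour gap → hour 17); B (finishes hour 6). Taking the maximum gives a start of hour 17, and it finishes at 17 + 2 = hour 19.
G has to wait for F (finishes hour 29); A (finishes hour 19). The latest of these is hour 29, so G runs hour 29 to 29 + 4 = hour 33.
The earliest everything can be done is hour 33, which is after the deadline of 28, so it is not possible.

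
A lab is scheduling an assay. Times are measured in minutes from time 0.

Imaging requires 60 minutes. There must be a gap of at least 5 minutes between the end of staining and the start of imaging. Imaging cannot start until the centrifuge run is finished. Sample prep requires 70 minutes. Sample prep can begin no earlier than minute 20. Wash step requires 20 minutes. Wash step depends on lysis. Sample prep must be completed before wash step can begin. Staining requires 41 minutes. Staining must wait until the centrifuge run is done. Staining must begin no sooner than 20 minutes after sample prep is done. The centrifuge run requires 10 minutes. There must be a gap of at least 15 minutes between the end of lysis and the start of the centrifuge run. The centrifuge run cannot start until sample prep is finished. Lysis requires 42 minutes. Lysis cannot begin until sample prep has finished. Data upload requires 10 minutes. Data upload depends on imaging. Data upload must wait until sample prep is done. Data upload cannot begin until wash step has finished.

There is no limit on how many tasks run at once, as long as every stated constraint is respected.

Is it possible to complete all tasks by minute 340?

Sample prep waits on its own release at minute 20, so it starts at minute 20 and finishes at 20 + 70 = minute 90.
Lysis waits on sample prep (finishes minute 90), so it starts at minute 90 and finishes at 90 + 42 = minute 132.
Wash step cannot start until lysis (finishes minute 132); sample prep (finishes minute 90). The controlling bound is minute 132, so wash step finishes at 132 + 20 = minute 152.
The centrifuge run has to wait for lysis (finishes minute 132, plus 15-minute gap → minute 147); sample prep (finishes minute 90). The latest of these is minute 147, so the centrifuge run runs minute 147 to 147 + 10 = minute 157.
Staining needs all of the centrifuge run (finishes minute 157); sample prep (finishes minute 90, plus 20-minute gap → minute 110). That puts its earliest start at minute 157; it finishes at 157 + 41 = minute 198.
Imaging needs all of staining (finishes minute 198, plus 5-minute gap → minute 203); the centrifuge run (finishes minute 157). That puts its earliest start at minute 203; it finishes at 203 + 60 = minute 263.
Data upload has to wait for imaging (finishes minute 263); sample prep (finishes minute 90); wash step (finishes minute 152). The latest of these is minute 263, so data upload runs minute 263 to 263 + 10 = minute 273.
Every task is finished by minute 273, which is no later than the deadline of 340, so the schedule is feasible.

Yes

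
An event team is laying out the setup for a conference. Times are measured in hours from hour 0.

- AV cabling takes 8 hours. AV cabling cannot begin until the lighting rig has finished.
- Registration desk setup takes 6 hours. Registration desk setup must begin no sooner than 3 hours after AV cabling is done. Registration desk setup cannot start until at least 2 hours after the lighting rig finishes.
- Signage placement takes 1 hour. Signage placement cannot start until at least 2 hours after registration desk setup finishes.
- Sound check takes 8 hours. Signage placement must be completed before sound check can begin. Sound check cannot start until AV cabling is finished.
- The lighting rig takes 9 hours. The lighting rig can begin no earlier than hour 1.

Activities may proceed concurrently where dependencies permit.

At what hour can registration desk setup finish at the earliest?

27

After its own release at hour 1, the lighting rig can start at hour 1 and finishes at hour 10.
AV cabling cannot begin until the lighting rig (finishes hour 10). It runs from hour 10 to 10 + 8 = hour 18.
For registration desk setup: AV cabling (finishes hour 18, plus 3-hour gap → hour 21); the lighting rig (finishes hour 10, plus 2-hour gap → hour 12). Taking the maximum gives a start of hour 21, and it finishes at 21 + 6 = hour 27.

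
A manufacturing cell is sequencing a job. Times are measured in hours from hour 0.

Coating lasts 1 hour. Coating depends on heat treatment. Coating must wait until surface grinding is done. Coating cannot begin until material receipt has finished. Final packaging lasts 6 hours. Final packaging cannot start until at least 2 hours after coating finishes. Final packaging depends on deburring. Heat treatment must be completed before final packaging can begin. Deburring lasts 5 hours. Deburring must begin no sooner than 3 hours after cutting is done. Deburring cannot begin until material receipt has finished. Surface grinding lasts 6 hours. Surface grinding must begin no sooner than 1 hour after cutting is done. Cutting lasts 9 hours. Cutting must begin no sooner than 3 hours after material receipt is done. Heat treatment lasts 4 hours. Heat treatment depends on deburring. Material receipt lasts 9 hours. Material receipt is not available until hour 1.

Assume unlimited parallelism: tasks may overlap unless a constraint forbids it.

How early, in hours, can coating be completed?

Material receipt cannot begin until its own release at hour 1. It runs from hour 1 to 1 + 9 = hour 10.
Cutting waits on material receipt (finishes hour 10, plus 3-hour gap → hour 13), so it starts at hour 13 and finishes at 13 + 9 = hour 22.
Surface grinding waits on cutting (finishes hour 22, plus 1-hour gap → hour 23), so it starts at hour 23 and finishes at 23 + 6 = hour 29.
For deburring: cutting (finishes hour 22, plus 3-hour gap → hour 25); material receipt (finishes hour 10). Taking the maximum gives a start of hour 25, and it finishes at 25 + 5 = hour 30.
Heat treatment cannot begin until deburring (finishes hour 30). It runs from hour 30 to 30 + 4 = hour 34.
Coating cannot start until heat treatment (finishes hour 34); surface grinding (finishes hour 29); material receipt (finishes hour 10). The controlling bound is hour 34, so coating finishes at 34 + 1 = hour 35.

35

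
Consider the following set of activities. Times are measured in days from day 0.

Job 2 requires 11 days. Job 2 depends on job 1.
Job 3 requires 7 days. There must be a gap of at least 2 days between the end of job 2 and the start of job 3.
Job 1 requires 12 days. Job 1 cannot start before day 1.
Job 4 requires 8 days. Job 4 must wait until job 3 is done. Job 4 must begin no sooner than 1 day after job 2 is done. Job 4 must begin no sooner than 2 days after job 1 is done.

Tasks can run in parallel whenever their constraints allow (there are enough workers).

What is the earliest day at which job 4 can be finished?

After its own release at day 1, job 1 can start at day 1 and finishes at day 13.
After job 1 (finishes day 13), job 2 can start at day 13 and finishes at day 24.
Job 3 cannot begin until job 2 (finishes day 24, plus 2-day gap → day 26). It runs from day 26 to 26 + 7 = day 33.
Job 4 needs all of job 3 (finishes day 33); job 2 (finishes day 24, plus 1-day gap → day 25); job 1 (finishes day 13, plus 2-day gap → day 15). That puts its earliest start at day 33; it finishes at 33 + 8 = day 41.

41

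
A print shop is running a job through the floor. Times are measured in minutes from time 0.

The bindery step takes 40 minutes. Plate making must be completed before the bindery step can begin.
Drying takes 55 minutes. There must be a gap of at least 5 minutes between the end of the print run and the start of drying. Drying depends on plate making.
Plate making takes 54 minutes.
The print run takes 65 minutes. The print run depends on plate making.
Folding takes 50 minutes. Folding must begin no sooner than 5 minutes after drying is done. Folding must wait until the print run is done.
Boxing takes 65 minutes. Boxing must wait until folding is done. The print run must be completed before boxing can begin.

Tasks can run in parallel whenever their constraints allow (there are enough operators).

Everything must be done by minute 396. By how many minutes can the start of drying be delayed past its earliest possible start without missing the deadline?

97

Plate making has no prerequisites, so it starts at minute 0 and finishes at minute 54.
After plate making (finishes minute 54), the print run can start at minute 54 and finishes at minute 119.
Drying has to wait for the print run (finishes minute 119, plus 5-minute gap → minute 124); plate making (finishes minute 54). The latest of these is minute 124, so drying runs minute 124 to 124 + 55 = minute 179.

Working backward from the deadline:
Boxing must finish by minute 396; it takes 65 minutes, so it must start by 396 − 65 = minute 331.
Folding has to be done before boxing (must start by minute 331). That means finishing by minute 331, i.e. starting by 331 − 50 = minute 281.
Drying has to be done before folding (must start by minute 281, minus 5-minute gap → minute 276). That means finishing by minute 276, i.e. starting by 276 − 55 = minute 221.
So drying can start as early as minute 124 and as late as minute 221, giving 221 − 124 = 97 minutes of slack.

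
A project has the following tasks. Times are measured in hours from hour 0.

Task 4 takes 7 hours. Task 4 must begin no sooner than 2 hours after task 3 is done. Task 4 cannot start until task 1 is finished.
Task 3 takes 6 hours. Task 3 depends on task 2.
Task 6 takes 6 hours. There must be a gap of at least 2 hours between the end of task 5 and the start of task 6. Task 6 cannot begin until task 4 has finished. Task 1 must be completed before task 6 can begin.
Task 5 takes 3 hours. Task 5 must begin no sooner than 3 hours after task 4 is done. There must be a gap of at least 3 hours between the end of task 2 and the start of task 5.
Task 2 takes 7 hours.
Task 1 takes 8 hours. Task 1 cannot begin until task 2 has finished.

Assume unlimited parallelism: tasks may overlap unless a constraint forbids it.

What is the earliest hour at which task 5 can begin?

25

Nothing blocks task 2, so it runs from hour 0 to hour 7.
After task 2 (finishes hour 7), task 3 can start at hour 7 and finishes at hour 13.
Task 1 waits on task 2 (finishes hour 7), so it starts at hour 7 and finishes at 7 + 8 = hour 15.
Task 4 needs all of task 3 (finishes hour 13, plus 2-hour gap → hour 15); task 1 (finishes hour 15). That puts its earliest start at hour 15; it finishes at 15 + 7 = hour 22.
Task 5 waits on task 4 (finishes hour 22, plus 3-hour gap → hour 25); task 2 (finishes hour 7, plus 3-hour gap → hour 10). The latest of these is hour 25, which is the earliest task 5 can start.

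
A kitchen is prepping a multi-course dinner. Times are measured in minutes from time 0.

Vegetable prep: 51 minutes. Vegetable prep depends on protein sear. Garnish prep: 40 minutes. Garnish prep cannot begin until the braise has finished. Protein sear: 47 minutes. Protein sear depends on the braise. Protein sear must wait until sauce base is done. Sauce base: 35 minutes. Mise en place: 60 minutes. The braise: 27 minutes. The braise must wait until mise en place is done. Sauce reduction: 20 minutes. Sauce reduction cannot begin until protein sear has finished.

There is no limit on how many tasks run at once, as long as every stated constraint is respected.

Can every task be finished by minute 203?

Yes

Sauce base can start immediately at minute 0; it finishes at minute 35.
Mise en place has no prerequisites, so it starts at minute 0 and finishes at minute 60.
The braise cannot begin until mise en place (finishes minute 60). It runs from minute 60 to 60 + 27 = minute 87.
Garnish prep cannot begin until the braise (finishes minute 87). It runs from minute 87 to 87 + 40 = minute 127.
Protein sear has to wait for the braise (finishes minute 87); sauce base (finishes minute 35). The latest of these is minute 87, so protein sear runs minute 87 to 87 + 47 = minute 134.
After protein sear (finishes minute 134), sauce reduction can start at minute 134 and finishes at minute 154.
Vegetable prep cannot begin until protein sear (finishes minute 134). It runs from minute 134 to 134 + 51 = minute 185.
Every task is finished by minute 185, which is no later than the deadline of 203, so the schedule is feasible.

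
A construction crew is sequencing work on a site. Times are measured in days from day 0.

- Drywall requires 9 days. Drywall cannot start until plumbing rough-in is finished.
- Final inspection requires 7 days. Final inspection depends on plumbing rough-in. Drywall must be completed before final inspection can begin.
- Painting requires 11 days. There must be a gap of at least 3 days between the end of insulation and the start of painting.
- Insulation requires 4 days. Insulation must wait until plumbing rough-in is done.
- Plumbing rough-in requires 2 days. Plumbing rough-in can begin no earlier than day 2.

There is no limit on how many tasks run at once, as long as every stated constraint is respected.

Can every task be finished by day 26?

After its own release at day 2, plumbing rough-in can start at day 2 and finishes at day 4.
Drywall waits on plumbing rough-in (finishes day 4), so it starts at day 4 and finishes at 4 + 9 = day 13.
Final inspection has to wait for plumbing rough-in (finishes day 4); drywall (finishes day 13). The latest of these is day 13, so final inspection runs day 13 to 13 + 7 = day 20.
Insulation waits on plumbing rough-in (finishes day 4), so it starts at day 4 and finishes at 4 + 4 = day 8.
Painting waits on insulation (finishes day 8, plus 3-day gap → day 11), so it starts at day 11 and finishes at 11 + 11 = day 22.
Every task is finished by day 22, which is no later than the deadline of 26, so the schedule is feasible.

Yes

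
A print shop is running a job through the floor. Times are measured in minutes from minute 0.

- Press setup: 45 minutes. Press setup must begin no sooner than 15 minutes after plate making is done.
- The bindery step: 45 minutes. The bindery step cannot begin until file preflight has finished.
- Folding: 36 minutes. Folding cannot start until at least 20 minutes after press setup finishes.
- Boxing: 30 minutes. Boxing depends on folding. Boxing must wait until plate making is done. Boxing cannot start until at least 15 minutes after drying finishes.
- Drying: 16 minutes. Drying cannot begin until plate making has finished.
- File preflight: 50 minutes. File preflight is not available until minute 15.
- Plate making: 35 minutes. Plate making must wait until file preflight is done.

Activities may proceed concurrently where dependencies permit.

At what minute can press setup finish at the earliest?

160

File preflight cannot begin until its own release at minute 15. It runs from minute 15 to 15 + 50 = minute 65.
Plate making cannot begin until file preflight (finishes minute 65). It runs from minute 65 to 65 + 35 = minute 100.
Press setup waits on plate making (finishes minute 100, plus 15-minute gap → minute 115), so it starts at minute 115 and finishes at 115 + 45 = minute 160.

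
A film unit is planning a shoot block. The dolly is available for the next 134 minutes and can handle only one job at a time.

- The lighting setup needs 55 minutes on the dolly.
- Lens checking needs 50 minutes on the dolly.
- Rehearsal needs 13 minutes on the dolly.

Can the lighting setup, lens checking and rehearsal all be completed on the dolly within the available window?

Yes

Running back to back, the jobs need 55 + 50 + 13 = 118 minutes on the dolly.
Since 118 ≤ 134, they fit within the window.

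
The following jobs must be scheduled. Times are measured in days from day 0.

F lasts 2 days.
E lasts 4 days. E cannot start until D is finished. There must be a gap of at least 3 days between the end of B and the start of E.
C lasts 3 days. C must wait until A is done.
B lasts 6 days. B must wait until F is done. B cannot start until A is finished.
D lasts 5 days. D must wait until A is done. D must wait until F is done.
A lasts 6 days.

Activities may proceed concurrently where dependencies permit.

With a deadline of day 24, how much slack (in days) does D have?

9

F has no prerequisites, so it starts at day 0 and finishes at day 2.
Nothing blocks A, so it runs from day 0 to day 6.
D cannot start until A (finishes day 6); F (finishes day 2). The controlling bound is day 6, so D finishes at 6 + 5 = day 11.

Working backward from the deadline:
Nothing follows E; the deadline of day 24 is its only limit. It must start by 24 − 4 = day 20.
D must finish before E (must start by day 20). With a 5-day duration, D must start by 20 − 5 = day 15.
So D can start as early as day 6 and as late as day 15, giving 15 − 6 = 9 days of slack.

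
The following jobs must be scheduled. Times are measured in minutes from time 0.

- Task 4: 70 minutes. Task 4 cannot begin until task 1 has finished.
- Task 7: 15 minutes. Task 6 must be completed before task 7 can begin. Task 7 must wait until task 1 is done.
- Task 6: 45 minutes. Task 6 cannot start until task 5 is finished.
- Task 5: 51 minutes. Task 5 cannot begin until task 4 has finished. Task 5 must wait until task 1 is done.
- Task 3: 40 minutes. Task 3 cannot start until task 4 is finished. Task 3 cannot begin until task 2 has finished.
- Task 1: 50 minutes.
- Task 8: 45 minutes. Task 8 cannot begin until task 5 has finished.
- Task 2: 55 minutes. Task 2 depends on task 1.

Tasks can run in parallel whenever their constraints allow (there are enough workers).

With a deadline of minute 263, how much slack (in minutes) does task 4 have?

Nothing blocks task 1, so it runs from minute 0 to minute 50.
Task 4 waits on task 1 (finishes minute 50), so it starts at minute 50 and finishes at 50 + 70 = minute 120.

Working backward from the deadline:
To finish by minute 263, task 3 (duration 40) must start no later than minute 223.
To finish by minute 263, task 7 (duration 15) must start no later than minute 248.
Task 6 has to be done before task 7 (must start by minute 248). That means finishing by minute 248, i.e. starting by 248 − 45 = minute 203.
Task 8 has no dependents, so it just needs to finish by minute 263. Starting by 263 − 45 = minute 218 achieves that.
Task 5 must finish in time for task 6 (must start by minute 203); task 8 (must start by minute 218). The tightest is minute 203, so task 5 must start by 203 − 51 = minute 152.
Task 4 must finish in time for task 3 (must start by minute 223); task 5 (must start by minute 152). The tightest is minute 152, so task 4 must start by 152 − 70 = minute 82.
So task 4 can start as early as minute 50 and as late as minute 82, giving 82 − 50 = 32 minutes of slack.

32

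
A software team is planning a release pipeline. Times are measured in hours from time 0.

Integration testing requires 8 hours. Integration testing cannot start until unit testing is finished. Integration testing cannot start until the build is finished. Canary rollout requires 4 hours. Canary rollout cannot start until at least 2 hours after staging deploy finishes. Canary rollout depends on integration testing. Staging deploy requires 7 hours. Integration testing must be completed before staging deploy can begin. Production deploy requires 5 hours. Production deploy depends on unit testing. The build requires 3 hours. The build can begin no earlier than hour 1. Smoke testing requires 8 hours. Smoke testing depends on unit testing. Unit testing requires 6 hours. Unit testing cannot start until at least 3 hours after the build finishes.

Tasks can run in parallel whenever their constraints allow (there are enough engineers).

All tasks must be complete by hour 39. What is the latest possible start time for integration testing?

18

Nothing follows canary rollout; the deadline of hour 39 is its only limit. It must start by 39 − 4 = hour 35.
Staging deploy feeds into canary rollout (must start by hour 35, minus 2-hour gap → hour 33); so staging deploy must finish by hour 33 and therefore start by hour 26.
Integration testing feeds staging deploy (must start by hour 26); canary rollout (must start by hour 35). Taking the minimum, integration testing must finish by hour 26 and start by 26 − 8 = hour 18.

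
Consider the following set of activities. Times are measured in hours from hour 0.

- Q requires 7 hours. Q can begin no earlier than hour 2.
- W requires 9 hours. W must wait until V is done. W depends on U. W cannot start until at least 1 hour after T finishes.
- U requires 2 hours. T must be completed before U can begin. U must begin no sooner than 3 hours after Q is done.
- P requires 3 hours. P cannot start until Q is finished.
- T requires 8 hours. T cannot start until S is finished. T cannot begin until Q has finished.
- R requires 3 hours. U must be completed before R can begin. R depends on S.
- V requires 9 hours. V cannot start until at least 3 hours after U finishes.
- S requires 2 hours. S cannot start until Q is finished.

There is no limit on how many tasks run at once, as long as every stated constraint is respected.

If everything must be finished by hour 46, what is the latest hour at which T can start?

15

R has no dependents, so it just needs to finish by hour 46. Starting by 46 − 3 = hour 43 achieves that.
W must finish by hour 46; it takes 9 hours, so it must start by 46 − 9 = hour 37.
V must finish before W (must start by hour 37). With a 9-hour duration, V must start by 37 − 9 = hour 28.
U must finish in time for R (must start by hour 43); V (must start by hour 28, minus 3-hour gap → hour 25); W (must start by hour 37). The tightest is hour 25, so U must start by 25 − 2 = hour 23.
T must finish in time for U (must start by hour 23); W (must start by hour 37, minus 1-hour gap → hour 36). The tightest is hour 23, so T must start by 23 − 8 = hour 15.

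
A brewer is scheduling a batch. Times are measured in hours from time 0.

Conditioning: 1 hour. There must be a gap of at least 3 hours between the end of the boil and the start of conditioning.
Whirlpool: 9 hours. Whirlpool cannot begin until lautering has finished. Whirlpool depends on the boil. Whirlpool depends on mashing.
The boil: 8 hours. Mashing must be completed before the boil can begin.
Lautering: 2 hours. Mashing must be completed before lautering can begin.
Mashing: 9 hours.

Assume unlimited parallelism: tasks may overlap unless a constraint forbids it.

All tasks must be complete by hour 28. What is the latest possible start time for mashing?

2

To finish by hour 28, whirlpool (duration 9) must start no later than hour 19.
Lautering has to be done before whirlpool (must start by hour 19). That means finishing by hour 19, i.e. starting by 19 − 2 = hour 17.
Conditioning must finish by hour 28; it takes 1 hour, so it must start by 28 − 1 = hour 27.
The boil has several dependents: whirlpool (must start by hour 19); conditioning (must start by hour 27, minus 3-hour gap → hour 24). The earliest of those limits is hour 19, so the boil must start by 19 − 8 = hour 11.
For mashing: lautering (must start by hour 17); the boil (must start by hour 11); whirlpool (must start by hour 19). The most restrictive is hour 11; with a 9-hour duration, mashing must start by hour 2.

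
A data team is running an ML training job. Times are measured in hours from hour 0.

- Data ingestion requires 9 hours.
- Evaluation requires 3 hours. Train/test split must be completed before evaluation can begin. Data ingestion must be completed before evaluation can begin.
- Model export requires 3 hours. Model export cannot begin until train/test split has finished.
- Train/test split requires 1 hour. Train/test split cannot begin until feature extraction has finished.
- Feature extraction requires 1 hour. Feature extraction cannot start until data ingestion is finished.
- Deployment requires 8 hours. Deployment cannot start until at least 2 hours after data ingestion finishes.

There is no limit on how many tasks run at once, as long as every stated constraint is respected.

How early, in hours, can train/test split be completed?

11

Data ingestion has no prerequisites, so it starts at hour 0 and finishes at hour 9.
After data ingestion (finishes hour 9), feature extraction can start at hour 9 and finishes at hour 10.
Train/test split waits on feature extraction (finishes hour 10), so it starts at hour 10 and finishes at 10 + 1 = hour 11.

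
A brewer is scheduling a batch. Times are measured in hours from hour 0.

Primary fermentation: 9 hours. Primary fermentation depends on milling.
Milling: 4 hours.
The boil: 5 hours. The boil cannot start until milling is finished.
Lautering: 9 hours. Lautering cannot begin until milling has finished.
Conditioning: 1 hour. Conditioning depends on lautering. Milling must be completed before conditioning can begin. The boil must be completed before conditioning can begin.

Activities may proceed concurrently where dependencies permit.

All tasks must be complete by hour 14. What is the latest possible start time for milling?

0

Conditioning has no dependents, so it just needs to finish by hour 14. Starting by 14 − 1 = hour 13 achieves that.
Lautering must finish before conditioning (must start by hour 13). With a 9-hour duration, lautering must start by 13 − 9 = hour 4.
The boil feeds into conditioning (must start by hour 13); so the boil must finish by hour 13 and therefore start by hour 8.
To finish by hour 14, primary fermentation (duration 9) must start no later than hour 5.
For milling: lautering (must start by hour 4); the boil (must start by hour 8); primary fermentation (must start by hour 5); conditioning (must start by hour 13). The most restrictive is hour 4; with a 4-hour duration, milling must start by hour 0.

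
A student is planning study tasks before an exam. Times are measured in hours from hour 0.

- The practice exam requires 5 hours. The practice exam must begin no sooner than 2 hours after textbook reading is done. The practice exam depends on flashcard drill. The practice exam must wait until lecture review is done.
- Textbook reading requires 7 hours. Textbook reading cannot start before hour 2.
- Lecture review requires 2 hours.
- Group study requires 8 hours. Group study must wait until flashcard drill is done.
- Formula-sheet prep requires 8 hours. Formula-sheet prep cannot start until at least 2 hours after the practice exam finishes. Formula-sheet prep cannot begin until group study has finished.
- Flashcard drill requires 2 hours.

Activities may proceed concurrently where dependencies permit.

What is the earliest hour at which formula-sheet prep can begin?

18

Nothing blocks flashcard drill, so it runs from hour 0 to hour 2.
Group study waits on flashcard drill (finishes hour 2), so it starts at hour 2 and finishes at 2 + 8 = hour 10.
Nothing blocks lecture review, so it runs from hour 0 to hour 2.
Textbook reading waits on its own release at hour 2, so it starts at hour 2 and finishes at 2 + 7 = hour 9.
For the practice exam: textbook reading (finishes hour 9, plus 2-hour gap → hour 11); flashcard drill (finishes hour 2); lecture review (finishes hour 2). Taking the maximum gives a start of hour 11, and it finishes at 11 + 5 = hour 16.
Formula-sheet prep waits on the practice exam (finishes hour 16, plus 2-hour gap → hour 18); group study (finishes hour 10). The latest of these is hour 18, which is the earliest formula-sheet prep can start.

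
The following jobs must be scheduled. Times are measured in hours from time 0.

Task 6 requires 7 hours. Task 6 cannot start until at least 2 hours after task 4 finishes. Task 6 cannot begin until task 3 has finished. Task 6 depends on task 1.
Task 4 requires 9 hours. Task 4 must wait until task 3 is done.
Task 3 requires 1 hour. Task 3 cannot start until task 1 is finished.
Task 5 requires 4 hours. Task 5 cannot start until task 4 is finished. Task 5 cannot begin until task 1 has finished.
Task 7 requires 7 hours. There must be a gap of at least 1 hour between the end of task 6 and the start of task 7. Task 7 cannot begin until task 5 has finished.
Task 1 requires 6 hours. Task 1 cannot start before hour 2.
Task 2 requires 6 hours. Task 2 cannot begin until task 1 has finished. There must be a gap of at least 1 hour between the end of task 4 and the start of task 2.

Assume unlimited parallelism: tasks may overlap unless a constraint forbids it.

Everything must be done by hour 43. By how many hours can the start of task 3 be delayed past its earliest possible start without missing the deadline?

8

After its own release at hour 2, task 1 can start at hour 2 and finishes at hour 8.
Task 3 cannot begin until task 1 (finishes hour 8). It runs from hour 8 to 8 + 1 = hour 9.

Working backward from the deadline:
Nothing follows task 2; the deadline of hour 43 is its only limit. It must start by 43 − 6 = hour 37.
Nothing follows task 7; the deadline of hour 43 is its only limit. It must start by 43 − 7 = hour 36.
Since task 7 (must start by hour 36) depends on it, task 5 must finish by hour 36. Backing off its 4-hour duration gives a latest start of hour 32.
Task 6 feeds into task 7 (must start by hour 36, minus 1-hour gap → hour 35); so task 6 must finish by hour 35 and therefore start by hour 28.
Task 4 has several dependents: task 2 (must start by hour 37, minus 1-hour gap → hour 36); task 5 (must start by hour 32); task 6 (must start by hour 28, minus 2-hour gap → hour 26). The earliest of those limits is hour 26, so task 4 must start by 26 − 9 = hour 17.
For task 3: task 4 (must start by hour 17); task 6 (must start by hour 28). The most restrictive is hour 17; with a 1-hour duration, task 3 must start by hour 16.
So task 3 can start as early as hour 8 and as late as hour 16, giving 16 − 8 = 8 hours of slack.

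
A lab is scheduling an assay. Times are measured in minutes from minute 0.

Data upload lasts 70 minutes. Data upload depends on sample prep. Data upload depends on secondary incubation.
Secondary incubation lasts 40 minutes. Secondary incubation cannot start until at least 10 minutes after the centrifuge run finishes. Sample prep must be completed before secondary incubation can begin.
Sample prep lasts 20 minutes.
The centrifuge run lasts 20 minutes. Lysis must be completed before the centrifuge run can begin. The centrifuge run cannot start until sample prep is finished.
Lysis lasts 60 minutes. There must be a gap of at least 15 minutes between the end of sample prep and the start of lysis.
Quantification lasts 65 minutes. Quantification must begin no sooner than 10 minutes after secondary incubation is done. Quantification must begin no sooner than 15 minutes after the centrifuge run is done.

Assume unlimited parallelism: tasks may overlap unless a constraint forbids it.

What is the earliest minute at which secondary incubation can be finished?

Sample prep has no prerequisites, so it starts at minute 0 and finishes at minute 20.
After sample prep (finishes minute 20, plus 15-minute gap → minute 35), lysis can start at minute 35 and finishes at minute 95.
The centrifuge run has to wait for lysis (finishes minute 95); sample prep (finishes minute 20). The latest of these is minute 95, so the centrifuge run runs minute 95 to 95 + 20 = minute 115.
For secondary incubation: the centrifuge run (finishes minute 115, plus 10-minute gap → minute 125); sample prep (finishes minute 20). Taking the maximum gives a start of minute 125, and it finishes at 125 + 40 = minute 165.

165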